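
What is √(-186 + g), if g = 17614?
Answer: 2*√4357 ≈ 132.02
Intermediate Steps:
√(-186 + g) = √(-186 + 17614) = √17428 = 2*√4357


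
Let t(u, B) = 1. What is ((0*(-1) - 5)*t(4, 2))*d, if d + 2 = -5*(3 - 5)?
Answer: -40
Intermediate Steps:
d = 8 (d = -2 - 5*(3 - 5) = -2 - 5*(-2) = -2 + 10 = 8)
((0*(-1) - 5)*t(4, 2))*d = ((0*(-1) - 5)*1)*8 = ((0 - 5)*1)*8 = -5*1*8 = -5*8 = -40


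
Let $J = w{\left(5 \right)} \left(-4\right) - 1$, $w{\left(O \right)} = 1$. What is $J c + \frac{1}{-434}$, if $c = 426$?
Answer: $- \frac{924421}{434} \approx -2130.0$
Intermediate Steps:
$J = -5$ ($J = 1 \left(-4\right) - 1 = -4 - 1 = -5$)
$J c + \frac{1}{-434} = \left(-5\right) 426 + \frac{1}{-434} = -2130 - \frac{1}{434} = - \frac{924421}{434}$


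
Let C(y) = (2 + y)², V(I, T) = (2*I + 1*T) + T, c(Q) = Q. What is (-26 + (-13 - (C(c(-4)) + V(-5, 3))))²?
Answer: 1521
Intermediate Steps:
V(I, T) = 2*I + 2*T (V(I, T) = (2*I + T) + T = (T + 2*I) + T = 2*I + 2*T)
(-26 + (-13 - (C(c(-4)) + V(-5, 3))))² = (-26 + (-13 - ((2 - 4)² + (2*(-5) + 2*3))))² = (-26 + (-13 - ((-2)² + (-10 + 6))))² = (-26 + (-13 - (4 - 4)))² = (-26 + (-13 - 1*0))² = (-26 + (-13 + 0))² = (-26 - 13)² = (-39)² = 1521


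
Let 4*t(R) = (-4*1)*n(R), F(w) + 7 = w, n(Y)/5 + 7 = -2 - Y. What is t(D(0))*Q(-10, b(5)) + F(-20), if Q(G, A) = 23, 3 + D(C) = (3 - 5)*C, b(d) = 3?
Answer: 663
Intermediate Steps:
n(Y) = -45 - 5*Y (n(Y) = -35 + 5*(-2 - Y) = -35 + (-10 - 5*Y) = -45 - 5*Y)
F(w) = -7 + w
D(C) = -3 - 2*C (D(C) = -3 + (3 - 5)*C = -3 - 2*C)
t(R) = 45 + 5*R (t(R) = ((-4*1)*(-45 - 5*R))/4 = (-4*(-45 - 5*R))/4 = (180 + 20*R)/4 = 45 + 5*R)
t(D(0))*Q(-10, b(5)) + F(-20) = (45 + 5*(-3 - 2*0))*23 + (-7 - 20) = (45 + 5*(-3 + 0))*23 - 27 = (45 + 5*(-3))*23 - 27 = (45 - 15)*23 - 27 = 30*23 - 27 = 690 - 27 = 663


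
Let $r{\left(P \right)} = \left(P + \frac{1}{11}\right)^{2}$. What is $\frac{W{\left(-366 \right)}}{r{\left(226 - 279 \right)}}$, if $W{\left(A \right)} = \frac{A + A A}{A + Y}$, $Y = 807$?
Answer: $\frac{2694065}{24896214} \approx 0.10821$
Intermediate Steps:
$r{\left(P \right)} = \left(\frac{1}{11} + P\right)^{2}$ ($r{\left(P \right)} = \left(P + \frac{1}{11}\right)^{2} = \left(\frac{1}{11} + P\right)^{2}$)
$W{\left(A \right)} = \frac{A + A^{2}}{807 + A}$ ($W{\left(A \right)} = \frac{A + A A}{A + 807} = \frac{A + A^{2}}{807 + A}$)
$\frac{W{\left(-366 \right)}}{r{\left(226 - 279 \right)}} = \frac{\left(-366\right) \frac{1}{807 - 366} \left(1 - 366\right)}{\frac{1}{121} \left(1 + 11 \left(226 - 279\right)\right)^{2}} = \frac{\left(-366\right) \frac{1}{441} \left(-365\right)}{\frac{1}{121} \left(1 + 11 \left(226 - 279\right)\right)^{2}} = \frac{\left(-366\right) \frac{1}{441} \left(-365\right)}{\frac{1}{121} \left(1 + 11 \left(-53\right)\right)^{2}} = \frac{44530}{147 \frac{\left(1 - 583\right)^{2}}{121}} = \frac{44530}{147 \frac{\left(-582\right)^{2}}{121}} = \frac{44530}{147 \cdot \frac{1}{121} \cdot 338724} = \frac{44530}{147 \cdot \frac{338724}{121}} = \frac{44530}{147} \cdot \frac{121}{338724} = \frac{2694065}{24896214}$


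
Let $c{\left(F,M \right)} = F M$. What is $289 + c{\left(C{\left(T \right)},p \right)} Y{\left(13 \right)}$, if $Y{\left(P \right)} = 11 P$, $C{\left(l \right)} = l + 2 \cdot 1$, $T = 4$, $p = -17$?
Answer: $-14297$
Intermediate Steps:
$C{\left(l \right)} = 2 + l$ ($C{\left(l \right)} = l + 2 = 2 + l$)
$289 + c{\left(C{\left(T \right)},p \right)} Y{\left(13 \right)} = 289 + \left(2 + 4\right) \left(-17\right) 11 \cdot 13 = 289 + 6 \left(-17\right) 143 = 289 - 14586 = -14297$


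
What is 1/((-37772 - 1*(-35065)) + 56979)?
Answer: 1/54272 ≈ 1.8426e-5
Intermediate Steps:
1/((-37772 - 1*(-35065)) + 56979) = 1/((-37772 + 35065) + 56979) = 1/(-2707 + 56979) = 1/54272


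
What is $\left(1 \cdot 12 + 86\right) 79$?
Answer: $7742$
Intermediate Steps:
$\left(1 \cdot 12 + 86\right) 79 = \left(12 + 86\right) 79 = 98 \cdot 79 = 7742$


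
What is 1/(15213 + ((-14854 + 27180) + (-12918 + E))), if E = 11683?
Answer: 1/26304 ≈ 3.8017e-5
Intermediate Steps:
1/(15213 + ((-14854 + 27180) + (-12918 + E))) = 1/(15213 + ((-14854 + 27180) + (-12918 + 11683))) = 1/(15213 + (12326 - 1235)) = 1/(15213 + 11091) = 1/26304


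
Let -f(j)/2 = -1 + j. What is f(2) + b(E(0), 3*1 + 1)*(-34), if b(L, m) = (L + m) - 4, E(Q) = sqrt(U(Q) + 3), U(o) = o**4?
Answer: -2 - 34*sqrt(3) ≈ -60.890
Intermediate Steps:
f(j) = 2 - 2*j (f(j) = -2*(-1 + j) = 2 - 2*j)
E(Q) = sqrt(3 + Q**4) (E(Q) = sqrt(Q**4 + 3) = sqrt(3 + Q**4))
b(L, m) = -4 + L + m
f(2) + b(E(0), 3*1 + 1)*(-34) = (2 - 2*2) + (-4 + sqrt(3 + 0**4) + (3*1 + 1))*(-34) = (2 - 4) + (-4 + sqrt(3 + 0) + (3 + 1))*(-34) = -2 + (-4 + sqrt(3) + 4)*(-34) = -2 + sqrt(3)*(-34) = -2 - 34*sqrt(3)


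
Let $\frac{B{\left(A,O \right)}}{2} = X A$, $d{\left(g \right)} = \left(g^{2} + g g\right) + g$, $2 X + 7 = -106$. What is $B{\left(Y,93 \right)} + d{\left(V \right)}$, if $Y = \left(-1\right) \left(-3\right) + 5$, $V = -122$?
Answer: $28742$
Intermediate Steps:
$X = - \frac{113}{2}$ ($X = - \frac{7}{2} + \frac{1}{2} \left(-106\right) = - \frac{7}{2} - 53 = - \frac{113}{2} \approx -56.5$)
$d{\left(g \right)} = g + 2 g^{2}$ ($d{\left(g \right)} = \left(g^{2} + g^{2}\right) + g = 2 g^{2} + g = g + 2 g^{2}$)
$Y = 8$ ($Y = 3 + 5 = 8$)
$B{\left(A,O \right)} = - 113 A$ ($B{\left(A,O \right)} = 2 \left(- \frac{113 A}{2}\right) = - 113 A$)
$B{\left(Y,93 \right)} + d{\left(V \right)} = \left(-113\right) 8 - 122 \left(1 + 2 \left(-122\right)\right) = -904 - 122 \left(1 - 244\right) = -904 - -29646 = -904 + 29646 = 28742$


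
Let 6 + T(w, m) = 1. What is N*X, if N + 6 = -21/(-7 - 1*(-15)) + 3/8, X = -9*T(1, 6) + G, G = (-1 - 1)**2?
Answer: -1617/4 ≈ -404.25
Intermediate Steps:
G = 4 (G = (-2)**2 = 4)
T(w, m) = -5 (T(w, m) = -6 + 1 = -5)
X = 49 (X = -9*(-5) + 4 = 45 + 4 = 49)
N = -33/4 (N = -6 + (-21/(-7 - 1*(-15)) + 3/8) = -6 + (-21/(-7 + 15) + 3*(1/8)) = -6 + (-21/8 + 3/8) = -6 - 9/4 = -33/4 ≈ -8.2500)
N*X = -33/4*49 = -1617/4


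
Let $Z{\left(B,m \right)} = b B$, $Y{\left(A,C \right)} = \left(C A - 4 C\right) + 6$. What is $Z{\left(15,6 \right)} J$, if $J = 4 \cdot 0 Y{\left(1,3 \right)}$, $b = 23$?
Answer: $0$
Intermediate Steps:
$Y{\left(A,C \right)} = 6 - 4 C + A C$ ($Y{\left(A,C \right)} = \left(A C - 4 C\right) + 6 = \left(- 4 C + A C\right) + 6 = 6 - 4 C + A C$)
$Z{\left(B,m \right)} = 23 B$
$J = 0$ ($J = 4 \cdot 0 \left(6 - 12 + 1 \cdot 3\right) = 0 \left(6 - 12 + 3\right) = 0 \left(-3\right) = 0$)
$Z{\left(15,6 \right)} J = 23 \cdot 15 \cdot 0 = 345 \cdot 0 = 0$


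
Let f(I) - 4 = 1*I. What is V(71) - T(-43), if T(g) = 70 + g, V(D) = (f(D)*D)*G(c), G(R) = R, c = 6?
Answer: 31923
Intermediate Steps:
f(I) = 4 + I (f(I) = 4 + 1*I = 4 + I)
V(D) = 6*D*(4 + D) (V(D) = ((4 + D)*D)*6 = (D*(4 + D))*6 = 6*D*(4 + D))
V(71) - T(-43) = 6*71*(4 + 71) - (70 - 43) = 6*71*75 - 1*27 = 31950 - 27 = 31923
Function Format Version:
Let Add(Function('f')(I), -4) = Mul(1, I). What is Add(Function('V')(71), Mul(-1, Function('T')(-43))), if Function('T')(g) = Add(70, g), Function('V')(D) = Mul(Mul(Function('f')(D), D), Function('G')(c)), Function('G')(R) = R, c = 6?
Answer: 31923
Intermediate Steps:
Function('f')(I) = Add(4, I) (Function('f')(I) = Add(4, Mul(1, I)) = Add(4, I))
Function('V')(D) = Mul(6, D, Add(4, D)) (Function('V')(D) = Mul(Mul(Add(4, D), D), 6) = Mul(Mul(D, Add(4, D)), 6) = Mul(6, D, Add(4, D)))
Add(Function('V')(71), Mul(-1, Function('T')(-43))) = Add(Mul(6, 71, Add(4, 71)), Mul(-1, Add(70, -43))) = Add(Mul(6, 71, 75), Mul(-1, 27)) = Add(31950, -27) = 31923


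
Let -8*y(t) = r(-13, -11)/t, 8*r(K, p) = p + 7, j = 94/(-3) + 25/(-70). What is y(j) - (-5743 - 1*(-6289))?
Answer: -5813829/10648 ≈ -546.00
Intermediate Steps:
j = -1331/42 (j = 94*(-⅓) + 25*(-1/70) = -94/3 - 5/14 = -1331/42 ≈ -31.690)
r(K, p) = 7/8 + p/8 (r(K, p) = (p + 7)/8 = (7 + p)/8 = 7/8 + p/8)
y(t) = 1/(16*t) (y(t) = -(7/8 + (⅛)*(-11))/(8*t) = -(7/8 - 11/8)/(8*t) = -(-1)/(16*t) = 1/(16*t))
y(j) - (-5743 - 1*(-6289)) = 1/(16*(-1331/42)) - (-5743 - 1*(-6289)) = (1/16)*(-42/1331) - (-5743 + 6289) = -21/10648 - 1*546 = -21/10648 - 546 = -5813829/10648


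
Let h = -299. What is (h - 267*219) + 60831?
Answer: 2059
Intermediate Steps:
(h - 267*219) + 60831 = (-299 - 267*219) + 60831 = (-299 - 58473) + 60831 = -58772 + 60831 = 2059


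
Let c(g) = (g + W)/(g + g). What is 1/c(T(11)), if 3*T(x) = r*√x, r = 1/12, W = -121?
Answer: -2/1724975 - 792*√11/1724975 ≈ -0.0015239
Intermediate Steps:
r = 1/12 ≈ 0.083333
T(x) = √x/36 (T(x) = (√x/12)/3 = √x/36)
c(g) = (-121 + g)/(2*g) (c(g) = (g - 121)/(g + g) = (-121 + g)/((2*g)) = (-121 + g)*(1/(2*g)) = (-121 + g)/(2*g))
1/c(T(11)) = 1/((-121 + √11/36)/(2*((√11/36)))) = 1/((36*√11/11)*(-121 + √11/36)/2) = 1/(18*√11*(-121 + √11/36)/11) = √11/(18*(-121 + √11/36))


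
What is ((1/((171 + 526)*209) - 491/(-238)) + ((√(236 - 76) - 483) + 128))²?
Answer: 518759404406585329/4159242094084 - 2879149668*√10/1019711 ≈ 1.1580e+5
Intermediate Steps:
((1/((171 + 526)*209) - 491/(-238)) + ((√(236 - 76) - 483) + 128))² = (((1/209)/697 - 491*(-1/238)) + ((√160 - 483) + 128))² = (((1/697)*(1/209) + 491/238) + ((4*√10 - 483) + 128))² = ((1/145673 + 491/238) + ((-483 + 4*√10) + 128))² = (4207393/2039422 + (-355 + 4*√10))² = (-719787417/2039422 + 4*√10)²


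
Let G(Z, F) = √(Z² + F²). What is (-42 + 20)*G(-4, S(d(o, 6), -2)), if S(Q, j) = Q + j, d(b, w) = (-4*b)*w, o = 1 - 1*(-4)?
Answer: -220*√149 ≈ -2685.4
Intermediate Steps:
o = 5 (o = 1 + 4 = 5)
d(b, w) = -4*b*w
G(Z, F) = √(F² + Z²)
(-42 + 20)*G(-4, S(d(o, 6), -2)) = (-42 + 20)*√((-4*5*6 - 2)² + (-4)²) = -22*√((-120 - 2)² + 16) = -22*√((-122)² + 16) = -22*√(14884 + 16) = -220*√149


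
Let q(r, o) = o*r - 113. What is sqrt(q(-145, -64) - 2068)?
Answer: sqrt(7099) ≈ 84.256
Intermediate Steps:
q(r, o) = -113 + o*r
sqrt(q(-145, -64) - 2068) = sqrt((-113 - 64*(-145)) - 2068) = sqrt((-113 + 9280) - 2068) = sqrt(9167 - 2068) = sqrt(7099)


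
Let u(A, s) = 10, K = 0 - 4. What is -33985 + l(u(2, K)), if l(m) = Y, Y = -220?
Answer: -34205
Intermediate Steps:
K = -4
l(m) = -220
-33985 + l(u(2, K)) = -33985 - 220 = -34205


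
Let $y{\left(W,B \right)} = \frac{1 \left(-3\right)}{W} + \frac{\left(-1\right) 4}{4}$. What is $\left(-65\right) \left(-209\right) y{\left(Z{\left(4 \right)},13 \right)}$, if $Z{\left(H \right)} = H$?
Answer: $- \frac{95095}{4} \approx -23774.0$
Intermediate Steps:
$y{\left(W,B \right)} = -1 - \frac{3}{W}$ ($y{\left(W,B \right)} = - \frac{3}{W} - 1 = -1 - \frac{3}{W}$)
$\left(-65\right) \left(-209\right) y{\left(Z{\left(4 \right)},13 \right)} = \left(-65\right) \left(-209\right) \frac{-3 - 4}{4} = 13585 \frac{-3 - 4}{4} = 13585 \cdot \frac{1}{4} \left(-7\right) = 13585 \left(- \frac{7}{4}\right) = - \frac{95095}{4}$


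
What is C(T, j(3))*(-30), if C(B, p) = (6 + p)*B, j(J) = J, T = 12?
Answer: -3240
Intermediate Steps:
C(B, p) = B*(6 + p)
C(T, j(3))*(-30) = (12*(6 + 3))*(-30) = (12*9)*(-30) = 108*(-30) = -3240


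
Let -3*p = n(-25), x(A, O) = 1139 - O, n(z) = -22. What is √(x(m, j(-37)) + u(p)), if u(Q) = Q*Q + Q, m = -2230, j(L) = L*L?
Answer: 4*I*√95/3 ≈ 12.996*I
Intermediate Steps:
j(L) = L²
p = 22/3 (p = -⅓*(-22) = 22/3 ≈ 7.3333)
u(Q) = Q + Q² (u(Q) = Q² + Q = Q + Q²)
√(x(m, j(-37)) + u(p)) = √((1139 - 1*(-37)²) + 22*(1 + 22/3)/3) = √((1139 - 1*1369) + (22/3)*(25/3)) = √((1139 - 1369) + 550/9) = √(-230 + 550/9) = √(-1520/9) = 4*I*√95/3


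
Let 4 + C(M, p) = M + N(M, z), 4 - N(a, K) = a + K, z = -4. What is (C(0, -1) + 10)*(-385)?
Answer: -5390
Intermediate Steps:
N(a, K) = 4 - K - a (N(a, K) = 4 - (a + K) = 4 - (K + a) = 4 + (-K - a) = 4 - K - a)
C(M, p) = 4 (C(M, p) = -4 + (M + (4 - 1*(-4) - M)) = -4 + (M + (4 + 4 - M)) = -4 + (M + (8 - M)) = -4 + 8 = 4)
(C(0, -1) + 10)*(-385) = (4 + 10)*(-385) = 14*(-385) = -5390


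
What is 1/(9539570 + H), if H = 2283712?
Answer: 1/11823282 ≈ 8.4579e-8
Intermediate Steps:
1/(9539570 + H) = 1/(9539570 + 2283712) = 1/11823282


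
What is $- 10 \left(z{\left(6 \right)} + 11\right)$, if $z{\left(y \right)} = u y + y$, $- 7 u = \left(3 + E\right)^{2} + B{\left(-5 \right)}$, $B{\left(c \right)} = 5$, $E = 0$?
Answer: $-50$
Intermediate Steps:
$u = -2$ ($u = - \frac{\left(3 + 0\right)^{2} + 5}{7} = - \frac{3^{2} + 5}{7} = - \frac{9 + 5}{7} = \left(- \frac{1}{7}\right) 14 = -2$)
$z{\left(y \right)} = - y$ ($z{\left(y \right)} = - 2 y + y = - y$)
$- 10 \left(z{\left(6 \right)} + 11\right) = - 10 \left(\left(-1\right) 6 + 11\right) = - 10 \left(-6 + 11\right) = \left(-10\right) 5 = -50$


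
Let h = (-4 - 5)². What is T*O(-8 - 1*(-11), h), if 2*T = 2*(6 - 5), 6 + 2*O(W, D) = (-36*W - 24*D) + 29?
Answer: -2029/2 ≈ -1014.5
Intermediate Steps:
h = 81 (h = (-9)² = 81)
O(W, D) = 23/2 - 18*W - 12*D (O(W, D) = -3 + ((-36*W - 24*D) + 29)/2 = -3 + (29 - 36*W - 24*D)/2 = -3 + (29/2 - 18*W - 12*D) = 23/2 - 18*W - 12*D)
T = 1 (T = (2*(6 - 5))/2 = (2*1)/2 = (½)*2 = 1)
T*O(-8 - 1*(-11), h) = 1*(23/2 - 18*(-8 - 1*(-11)) - 12*81) = 1*(23/2 - 18*(-8 + 11) - 972) = 1*(23/2 - 18*3 - 972) = 1*(23/2 - 54 - 972) = 1*(-2029/2) = -2029/2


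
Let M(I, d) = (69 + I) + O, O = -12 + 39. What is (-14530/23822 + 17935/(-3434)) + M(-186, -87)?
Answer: -230575615/2406022 ≈ -95.833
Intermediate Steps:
O = 27
M(I, d) = 96 + I (M(I, d) = (69 + I) + 27 = 96 + I)
(-14530/23822 + 17935/(-3434)) + M(-186, -87) = (-14530/23822 + 17935/(-3434)) + (96 - 186) = (-14530*1/23822 + 17935*(-1/3434)) - 90 = (-7265/11911 - 1055/202) - 90 = -14033635/2406022 - 90 = -230575615/2406022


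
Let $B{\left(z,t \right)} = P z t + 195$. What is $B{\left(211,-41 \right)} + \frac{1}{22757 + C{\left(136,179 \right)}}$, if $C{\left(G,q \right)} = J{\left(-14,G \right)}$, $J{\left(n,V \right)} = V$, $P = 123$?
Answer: $- \frac{24355359053}{22893} \approx -1.0639 \cdot 10^{6}$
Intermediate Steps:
$C{\left(G,q \right)} = G$
$B{\left(z,t \right)} = 195 + 123 t z$ ($B{\left(z,t \right)} = 123 z t + 195 = 123 t z + 195 = 195 + 123 t z$)
$B{\left(211,-41 \right)} + \frac{1}{22757 + C{\left(136,179 \right)}} = \left(195 + 123 \left(-41\right) 211\right) + \frac{1}{22757 + 136} = \left(195 - 1064073\right) + \frac{1}{22893} = -1063878 + \frac{1}{22893} = - \frac{24355359053}{22893}$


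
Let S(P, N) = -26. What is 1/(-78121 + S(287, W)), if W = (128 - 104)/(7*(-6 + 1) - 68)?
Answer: -1/78147 ≈ -1.2796e-5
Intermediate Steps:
W = -24/103 (W = 24/(7*(-5) - 68) = 24/(-35 - 68) = 24/(-103) = 24*(-1/103) = -24/103 ≈ -0.23301)
1/(-78121 + S(287, W)) = 1/(-78121 - 26) = 1/(-78147) = -1/78147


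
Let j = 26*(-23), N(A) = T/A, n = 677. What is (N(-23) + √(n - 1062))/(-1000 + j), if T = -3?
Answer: -3/36754 - I*√385/1598 ≈ -8.1624e-5 - 0.012279*I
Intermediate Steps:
N(A) = -3/A
j = -598
(N(-23) + √(n - 1062))/(-1000 + j) = (-3/(-23) + √(677 - 1062))/(-1000 - 598) = (-3*(-1/23) + √(-385))/(-1598) = (3/23 + I*√385)*(-1/1598) = -3/36754 - I*√385/1598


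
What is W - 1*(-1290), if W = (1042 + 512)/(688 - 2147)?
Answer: 1880556/1459 ≈ 1288.9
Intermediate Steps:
W = -1554/1459 (W = 1554/(-1459) = 1554*(-1/1459) = -1554/1459 ≈ -1.0651)
W - 1*(-1290) = -1554/1459 - 1*(-1290) = -1554/1459 + 1290 = 1880556/1459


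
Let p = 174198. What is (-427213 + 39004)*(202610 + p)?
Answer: -146280256872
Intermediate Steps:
(-427213 + 39004)*(202610 + p) = (-427213 + 39004)*(202610 + 174198) = -388209*376808 = -146280256872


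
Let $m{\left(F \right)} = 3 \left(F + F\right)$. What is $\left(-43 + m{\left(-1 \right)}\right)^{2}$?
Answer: $2401$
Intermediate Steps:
$m{\left(F \right)} = 6 F$ ($m{\left(F \right)} = 3 \cdot 2 F = 6 F$)
$\left(-43 + m{\left(-1 \right)}\right)^{2} = \left(-43 + 6 \left(-1\right)\right)^{2} = \left(-43 - 6\right)^{2} = \left(-49\right)^{2} = 2401$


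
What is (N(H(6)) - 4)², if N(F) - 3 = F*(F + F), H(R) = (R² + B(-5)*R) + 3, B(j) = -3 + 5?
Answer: 27050401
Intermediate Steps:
B(j) = 2
H(R) = 3 + R² + 2*R (H(R) = (R² + 2*R) + 3 = 3 + R² + 2*R)
N(F) = 3 + 2*F² (N(F) = 3 + F*(F + F) = 3 + F*(2*F) = 3 + 2*F²)
(N(H(6)) - 4)² = ((3 + 2*(3 + 6² + 2*6)²) - 4)² = ((3 + 2*(3 + 36 + 12)²) - 4)² = ((3 + 2*51²) - 4)² = ((3 + 2*2601) - 4)² = ((3 + 5202) - 4)² = (5205 - 4)² = 5201² = 27050401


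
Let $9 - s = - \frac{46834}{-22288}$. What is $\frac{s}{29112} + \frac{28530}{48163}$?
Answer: $\frac{9259523095117}{15625239276864} \approx 0.5926$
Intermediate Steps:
$s = \frac{76879}{11144}$ ($s = 9 - - \frac{46834}{-22288} = 9 - \left(-46834\right) \left(- \frac{1}{22288}\right) = 9 - \frac{23417}{11144} = \frac{76879}{11144} \approx 6.8987$)
$\frac{s}{29112} + \frac{28530}{48163} = \frac{76879}{11144 \cdot 29112} + \frac{28530}{48163} = \frac{76879}{11144} \cdot \frac{1}{29112} + 28530 \cdot \frac{1}{48163} = \frac{76879}{324424128} + \frac{28530}{48163} = \frac{9259523095117}{15625239276864}$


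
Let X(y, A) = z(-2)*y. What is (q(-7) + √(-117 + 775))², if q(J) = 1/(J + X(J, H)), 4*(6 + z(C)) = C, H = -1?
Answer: 3901286/5929 + 4*√658/77 ≈ 659.33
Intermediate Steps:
z(C) = -6 + C/4
X(y, A) = -13*y/2 (X(y, A) = (-6 + (¼)*(-2))*y = (-6 - ½)*y = -13*y/2)
q(J) = -2/(11*J) (q(J) = 1/(J - 13*J/2) = 1/(-11*J/2) = -2/(11*J))
(q(-7) + √(-117 + 775))² = (-2/11/(-7) + √(-117 + 775))² = (-2/11*(-⅐) + √658)² = (2/77 + √658)²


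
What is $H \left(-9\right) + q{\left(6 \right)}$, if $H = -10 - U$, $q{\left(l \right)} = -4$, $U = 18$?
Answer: $248$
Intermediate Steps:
$H = -28$ ($H = -10 - 18 = -28$)
$H \left(-9\right) + q{\left(6 \right)} = \left(-28\right) \left(-9\right) - 4 = 252 - 4 = 248$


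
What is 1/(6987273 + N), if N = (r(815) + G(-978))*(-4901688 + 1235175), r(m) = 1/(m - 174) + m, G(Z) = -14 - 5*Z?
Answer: -641/13370711259123 ≈ -4.7941e-11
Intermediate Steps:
r(m) = m + 1/(-174 + m) (r(m) = 1/(-174 + m) + m = m + 1/(-174 + m))
N = -13375190101116/641 (N = ((1 + 815**2 - 174*815)/(-174 + 815) + (-14 - 5*(-978)))*(-4901688 + 1235175) = ((1 + 664225 - 141810)/641 + (-14 + 4890))*(-3666513) = ((1/641)*522416 + 4876)*(-3666513) = (522416/641 + 4876)*(-3666513) = (3647932/641)*(-3666513) = -13375190101116/641 ≈ -2.0866e+10)
1/(6987273 + N) = 1/(6987273 - 13375190101116/641) = 1/(-13370711259123/641) = -641/13370711259123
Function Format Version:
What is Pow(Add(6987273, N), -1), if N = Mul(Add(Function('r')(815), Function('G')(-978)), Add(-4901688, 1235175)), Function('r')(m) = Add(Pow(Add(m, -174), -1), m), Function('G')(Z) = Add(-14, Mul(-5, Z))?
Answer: Rational(-641, 13370711259123) ≈ -4.7941e-11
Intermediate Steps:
Function('r')(m) = Add(m, Pow(Add(-174, m), -1)) (Function('r')(m) = Add(Pow(Add(-174, m), -1), m) = Add(m, Pow(Add(-174, m), -1)))
N = Rational(-13375190101116, 641) (N = Mul(Add(Mul(Pow(Add(-174, 815), -1), Add(1, Pow(815, 2), Mul(-174, 815))), Add(-14, Mul(-5, -978))), Add(-4901688, 1235175)) = Mul(Add(Mul(Pow(641, -1), Add(1, 664225, -141810)), Add(-14, 4890)), -3666513) = Mul(Add(Mul(Rational(1, 641), 522416), 4876), -3666513) = Mul(Add(Rational(522416, 641), 4876), -3666513) = Mul(Rational(3647932, 641), -3666513) = Rational(-13375190101116, 641) ≈ -2.0866e+10)
Pow(Add(6987273, N), -1) = Pow(Add(6987273, Rational(-13375190101116, 641)), -1) = Pow(Rational(-13370711259123, 641), -1) = Rational(-641, 13370711259123)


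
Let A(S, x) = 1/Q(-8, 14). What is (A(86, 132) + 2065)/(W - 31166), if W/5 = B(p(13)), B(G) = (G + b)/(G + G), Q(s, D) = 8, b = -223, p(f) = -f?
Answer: -71591/1078848 ≈ -0.066359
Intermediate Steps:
B(G) = (-223 + G)/(2*G) (B(G) = (G - 223)/(G + G) = (-223 + G)/((2*G)) = (-223 + G)*(1/(2*G)) = (-223 + G)/(2*G))
W = 590/13 (W = 5*((-223 - 1*13)/(2*((-1*13)))) = 5*((1/2)*(-223 - 13)/(-13)) = 5*((1/2)*(-1/13)*(-236)) = 5*(118/13) = 590/13 ≈ 45.385)
A(S, x) = 1/8
(A(86, 132) + 2065)/(W - 31166) = (1/8 + 2065)/(590/13 - 31166) = 16521/(8*(-404568/13)) = (16521/8)*(-13/404568) = -71591/1078848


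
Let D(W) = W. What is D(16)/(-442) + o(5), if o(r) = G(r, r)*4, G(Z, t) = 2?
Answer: 1760/221 ≈ 7.9638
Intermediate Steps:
o(r) = 8 (o(r) = 2*4 = 8)
D(16)/(-442) + o(5) = 16/(-442) + 8 = 16*(-1/442) + 8 = -8/221 + 8 = 1760/221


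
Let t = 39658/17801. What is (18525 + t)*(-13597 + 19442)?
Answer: 275385657805/2543 ≈ 1.0829e+8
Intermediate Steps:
t = 39658/17801 (t = 39658*(1/17801) = 39658/17801 ≈ 2.2279)
(18525 + t)*(-13597 + 19442) = (18525 + 39658/17801)*(-13597 + 19442) = (329803183/17801)*5845 = 275385657805/2543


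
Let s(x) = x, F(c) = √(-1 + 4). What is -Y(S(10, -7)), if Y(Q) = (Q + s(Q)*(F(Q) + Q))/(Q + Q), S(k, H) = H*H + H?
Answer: -43/2 - √3/2 ≈ -22.366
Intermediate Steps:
F(c) = √3
S(k, H) = H + H² (S(k, H) = H² + H = H + H²)
Y(Q) = (Q + Q*(Q + √3))/(2*Q) (Y(Q) = (Q + Q*(√3 + Q))/(Q + Q) = (Q + Q*(Q + √3))/((2*Q)) = (Q + Q*(Q + √3))*(1/(2*Q)) = (Q + Q*(Q + √3))/(2*Q))
-Y(S(10, -7)) = -(½ + (-7*(1 - 7))/2 + √3/2) = -(½ + (-7*(-6))/2 + √3/2) = -(½ + (½)*42 + √3/2) = -(½ + 21 + √3/2) = -(43/2 + √3/2) = -43/2 - √3/2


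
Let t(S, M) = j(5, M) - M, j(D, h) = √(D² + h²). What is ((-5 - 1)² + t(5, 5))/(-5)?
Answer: -31/5 - √2 ≈ -7.6142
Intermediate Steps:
t(S, M) = √(25 + M²) - M (t(S, M) = √(5² + M²) - M = √(25 + M²) - M)
((-5 - 1)² + t(5, 5))/(-5) = ((-5 - 1)² + (√(25 + 5²) - 1*5))/(-5) = ((-6)² + (√(25 + 25) - 5))*(-⅕) = (36 + (√50 - 5))*(-⅕) = (36 + (5*√2 - 5))*(-⅕) = (36 + (-5 + 5*√2))*(-⅕) = (31 + 5*√2)*(-⅕) = -31/5 - √2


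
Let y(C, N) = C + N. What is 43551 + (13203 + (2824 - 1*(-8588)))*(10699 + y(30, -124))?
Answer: 261085626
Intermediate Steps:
43551 + (13203 + (2824 - 1*(-8588)))*(10699 + y(30, -124)) = 43551 + (13203 + (2824 - 1*(-8588)))*(10699 + (30 - 124)) = 43551 + (13203 + (2824 + 8588))*(10699 - 94) = 43551 + (13203 + 11412)*10605 = 43551 + 24615*10605 = 43551 + 261042075 = 261085626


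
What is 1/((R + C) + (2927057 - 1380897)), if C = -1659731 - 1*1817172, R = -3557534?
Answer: -1/5488277 ≈ -1.8221e-7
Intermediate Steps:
C = -3476903 (C = -1659731 - 1817172 = -3476903)
1/((R + C) + (2927057 - 1380897)) = 1/((-3557534 - 3476903) + (2927057 - 1380897)) = 1/(-7034437 + 1546160) = 1/(-5488277) = -1/5488277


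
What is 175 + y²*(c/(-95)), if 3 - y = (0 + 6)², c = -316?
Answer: 360749/95 ≈ 3797.4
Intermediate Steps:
y = -33 (y = 3 - (0 + 6)² = 3 - 1*6² = 3 - 1*36 = 3 - 36 = -33)
175 + y²*(c/(-95)) = 175 + (-33)²*(-316/(-95)) = 175 + 1089*(-316*(-1/95)) = 175 + 1089*(316/95) = 175 + 344124/95 = 360749/95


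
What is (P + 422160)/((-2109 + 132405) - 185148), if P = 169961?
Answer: -592121/54852 ≈ -10.795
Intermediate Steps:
(P + 422160)/((-2109 + 132405) - 185148) = (169961 + 422160)/((-2109 + 132405) - 185148) = 592121/(130296 - 185148) = 592121/(-54852) = 592121*(-1/54852) = -592121/54852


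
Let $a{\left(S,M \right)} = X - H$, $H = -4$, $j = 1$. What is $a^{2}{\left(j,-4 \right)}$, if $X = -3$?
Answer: $1$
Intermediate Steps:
$a{\left(S,M \right)} = 1$ ($a{\left(S,M \right)} = -3 - -4 = -3 + 4 = 1$)
$a^{2}{\left(j,-4 \right)} = 1^{2} = 1$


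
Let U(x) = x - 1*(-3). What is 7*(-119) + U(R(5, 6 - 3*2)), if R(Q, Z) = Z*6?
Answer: -830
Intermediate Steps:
R(Q, Z) = 6*Z
U(x) = 3 + x (U(x) = x + 3 = 3 + x)
7*(-119) + U(R(5, 6 - 3*2)) = 7*(-119) + (3 + 6*(6 - 3*2)) = -833 + (3 + 6*(6 - 6)) = -833 + (3 + 6*0) = -833 + (3 + 0) = -833 + 3 = -830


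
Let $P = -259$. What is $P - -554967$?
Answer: $554708$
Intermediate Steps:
$P - -554967 = -259 - -554967 = -259 + 554967 = 554708$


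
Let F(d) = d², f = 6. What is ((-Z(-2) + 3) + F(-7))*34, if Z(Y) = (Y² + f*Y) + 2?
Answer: 1972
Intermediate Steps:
Z(Y) = 2 + Y² + 6*Y (Z(Y) = (Y² + 6*Y) + 2 = 2 + Y² + 6*Y)
((-Z(-2) + 3) + F(-7))*34 = ((-(2 + (-2)² + 6*(-2)) + 3) + (-7)²)*34 = ((-(2 + 4 - 12) + 3) + 49)*34 = ((-1*(-6) + 3) + 49)*34 = ((6 + 3) + 49)*34 = (9 + 49)*34 = 58*34 = 1972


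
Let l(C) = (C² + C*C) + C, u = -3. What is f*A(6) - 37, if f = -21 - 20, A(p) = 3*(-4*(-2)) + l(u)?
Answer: -1636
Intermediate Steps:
l(C) = C + 2*C² (l(C) = (C² + C²) + C = 2*C² + C = C + 2*C²)
A(p) = 39 (A(p) = 3*(-4*(-2)) - 3*(1 + 2*(-3)) = 3*8 - 3*(1 - 6) = 24 - 3*(-5) = 24 + 15 = 39)
f = -41
f*A(6) - 37 = -41*39 - 37 = -1599 - 37 = -1636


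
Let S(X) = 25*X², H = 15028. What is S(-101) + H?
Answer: 270053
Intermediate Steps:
S(-101) + H = 25*(-101)² + 15028 = 25*10201 + 15028 = 255025 + 15028 = 270053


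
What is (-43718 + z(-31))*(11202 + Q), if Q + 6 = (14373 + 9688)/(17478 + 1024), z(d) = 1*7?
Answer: -9055715093083/18502 ≈ -4.8945e+8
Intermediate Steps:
z(d) = 7
Q = -86951/18502 (Q = -6 + (14373 + 9688)/(17478 + 1024) = -6 + 24061/18502 = -86951/18502 ≈ -4.6995)
(-43718 + z(-31))*(11202 + Q) = (-43718 + 7)*(11202 - 86951/18502) = -43711*207172453/18502 = -9055715093083/18502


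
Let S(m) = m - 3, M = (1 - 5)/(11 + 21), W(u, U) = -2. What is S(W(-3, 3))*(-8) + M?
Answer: 319/8 ≈ 39.875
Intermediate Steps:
M = -1/8 (M = -4/32 = -4*1/32 = -1/8 ≈ -0.12500)
S(m) = -3 + m
S(W(-3, 3))*(-8) + M = (-3 - 2)*(-8) - 1/8 = -5*(-8) - 1/8 = 40 - 1/8 = 319/8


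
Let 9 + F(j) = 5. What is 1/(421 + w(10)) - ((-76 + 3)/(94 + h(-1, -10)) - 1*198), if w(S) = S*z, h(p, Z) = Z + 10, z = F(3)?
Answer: 7119079/35814 ≈ 198.78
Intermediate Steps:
F(j) = -4 (F(j) = -9 + 5 = -4)
z = -4
h(p, Z) = 10 + Z
w(S) = -4*S (w(S) = S*(-4) = -4*S)
1/(421 + w(10)) - ((-76 + 3)/(94 + h(-1, -10)) - 1*198) = 1/(421 - 4*10) - ((-76 + 3)/(94 + (10 - 10)) - 1*198) = 1/(421 - 40) - (-73/(94 + 0) - 198) = 1/381 - (-73/94 - 198) = 1/381 - 1*(-18685/94) = 1/381 + 18685/94 = 7119079/35814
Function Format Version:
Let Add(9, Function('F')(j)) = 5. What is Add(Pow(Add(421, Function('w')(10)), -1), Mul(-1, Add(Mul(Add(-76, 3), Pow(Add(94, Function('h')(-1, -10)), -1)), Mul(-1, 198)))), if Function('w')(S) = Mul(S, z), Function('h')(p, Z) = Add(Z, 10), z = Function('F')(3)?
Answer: Rational(7119079, 35814) ≈ 198.78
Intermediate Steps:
Function('F')(j) = -4 (Function('F')(j) = Add(-9, 5) = -4)
z = -4
Function('h')(p, Z) = Add(10, Z)
Function('w')(S) = Mul(-4, S) (Function('w')(S) = Mul(S, -4) = Mul(-4, S))
Add(Pow(Add(421, Function('w')(10)), -1), Mul(-1, Add(Mul(Add(-76, 3), Pow(Add(94, Function('h')(-1, -10)), -1)), Mul(-1, 198)))) = Add(Pow(Add(421, Mul(-4, 10)), -1), Mul(-1, Add(Mul(Add(-76, 3), Pow(Add(94, Add(10, -10)), -1)), Mul(-1, 198)))) = Add(Pow(Add(421, -40), -1), Mul(-1, Add(Mul(-73, Pow(Add(94, 0), -1)), -198))) = Add(Pow(381, -1), Mul(-1, Add(Mul(-73, Pow(94, -1)), -198))) = Add(Rational(1, 381), Mul(-1, Add(Mul(-73, Rational(1, 94)), -198))) = Add(Rational(1, 381), Mul(-1, Add(Rational(-73, 94), -198))) = Add(Rational(1, 381), Mul(-1, Rational(-18685, 94))) = Add(Rational(1, 381), Rational(18685, 94)) = Rational(7119079, 35814)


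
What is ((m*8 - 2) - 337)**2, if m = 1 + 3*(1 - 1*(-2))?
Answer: 67081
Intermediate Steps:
m = 10 (m = 1 + 3*(1 + 2) = 1 + 3*3 = 1 + 9 = 10)
((m*8 - 2) - 337)**2 = ((10*8 - 2) - 337)**2 = ((80 - 2) - 337)**2 = (78 - 337)**2 = (-259)**2 = 67081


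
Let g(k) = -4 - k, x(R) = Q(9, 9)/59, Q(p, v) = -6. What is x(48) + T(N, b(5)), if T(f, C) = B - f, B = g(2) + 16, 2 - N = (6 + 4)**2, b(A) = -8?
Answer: 6366/59 ≈ 107.90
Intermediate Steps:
x(R) = -6/59
N = -98 (N = 2 - (6 + 4)**2 = 2 - 1*10**2 = 2 - 1*100 = 2 - 100 = -98)
B = 10 (B = (-4 - 1*2) + 16 = (-4 - 2) + 16 = -6 + 16 = 10)
T(f, C) = 10 - f
x(48) + T(N, b(5)) = -6/59 + (10 - 1*(-98)) = -6/59 + (10 + 98) = -6/59 + 108 = 6366/59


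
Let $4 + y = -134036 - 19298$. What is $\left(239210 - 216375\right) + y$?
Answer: $-130503$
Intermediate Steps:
$y = -153338$ ($y = -4 - 153334 = -153338$)
$\left(239210 - 216375\right) + y = \left(239210 - 216375\right) - 153338 = 22835 - 153338 = -130503$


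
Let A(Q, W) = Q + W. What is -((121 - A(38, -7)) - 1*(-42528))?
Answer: -42618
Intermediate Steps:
-((121 - A(38, -7)) - 1*(-42528)) = -((121 - (38 - 7)) - 1*(-42528)) = -((121 - 1*31) + 42528) = -((121 - 31) + 42528) = -(90 + 42528) = -1*42618 = -42618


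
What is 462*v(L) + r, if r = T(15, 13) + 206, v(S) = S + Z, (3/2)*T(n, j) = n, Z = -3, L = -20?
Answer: -10410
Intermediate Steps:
T(n, j) = 2*n/3
v(S) = -3 + S (v(S) = S - 3 = -3 + S)
r = 216 (r = (2/3)*15 + 206 = 10 + 206 = 216)
462*v(L) + r = 462*(-3 - 20) + 216 = 462*(-23) + 216 = -10626 + 216 = -10410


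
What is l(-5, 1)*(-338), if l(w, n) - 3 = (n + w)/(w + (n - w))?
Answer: 338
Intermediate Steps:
l(w, n) = 3 + (n + w)/n (l(w, n) = 3 + (n + w)/(w + (n - w)) = 3 + (n + w)/n)
l(-5, 1)*(-338) = (4 - 5/1)*(-338) = (4 - 5*1)*(-338) = (4 - 5)*(-338) = -1*(-338) = 338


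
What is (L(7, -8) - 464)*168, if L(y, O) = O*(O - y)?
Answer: -57792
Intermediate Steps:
(L(7, -8) - 464)*168 = (-8*(-8 - 1*7) - 464)*168 = (-8*(-8 - 7) - 464)*168 = (-8*(-15) - 464)*168 = (120 - 464)*168 = -344*168 = -57792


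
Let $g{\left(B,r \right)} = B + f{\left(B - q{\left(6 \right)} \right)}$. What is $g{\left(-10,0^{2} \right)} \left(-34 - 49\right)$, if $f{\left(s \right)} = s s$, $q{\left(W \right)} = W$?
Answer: $-20418$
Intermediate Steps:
$f{\left(s \right)} = s^{2}$
$g{\left(B,r \right)} = B + \left(-6 + B\right)^{2}$ ($g{\left(B,r \right)} = B + \left(B - 6\right)^{2} = B + \left(-6 + B\right)^{2}$)
$g{\left(-10,0^{2} \right)} \left(-34 - 49\right) = \left(-10 + \left(-6 - 10\right)^{2}\right) \left(-34 - 49\right) = \left(-10 + \left(-16\right)^{2}\right) \left(-34 - 49\right) = \left(-10 + 256\right) \left(-83\right) = 246 \left(-83\right) = -20418$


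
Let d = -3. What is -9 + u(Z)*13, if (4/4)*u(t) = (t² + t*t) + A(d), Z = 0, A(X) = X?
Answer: -48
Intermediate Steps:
u(t) = -3 + 2*t² (u(t) = (t² + t*t) - 3 = (t² + t²) - 3 = 2*t² - 3 = -3 + 2*t²)
-9 + u(Z)*13 = -9 + (-3 + 2*0²)*13 = -9 + (-3 + 2*0)*13 = -9 + (-3 + 0)*13 = -9 - 3*13 = -9 - 39 = -48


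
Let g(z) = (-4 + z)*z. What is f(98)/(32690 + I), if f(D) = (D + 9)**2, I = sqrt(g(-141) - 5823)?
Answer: 187133905/534310739 - 11449*sqrt(14622)/1068621478 ≈ 0.34894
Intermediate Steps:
g(z) = z*(-4 + z)
I = sqrt(14622) (I = sqrt(-141*(-4 - 141) - 5823) = sqrt(-141*(-145) - 5823) = sqrt(20445 - 5823) = sqrt(14622) ≈ 120.92)
f(D) = (9 + D)**2
f(98)/(32690 + I) = (9 + 98)**2/(32690 + sqrt(14622)) = 107**2/(32690 + sqrt(14622)) = 11449/(32690 + sqrt(14622))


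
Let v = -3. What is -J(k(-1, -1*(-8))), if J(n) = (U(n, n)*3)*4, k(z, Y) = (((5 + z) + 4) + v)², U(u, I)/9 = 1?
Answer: -108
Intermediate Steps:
U(u, I) = 9 (U(u, I) = 9*1 = 9)
k(z, Y) = (6 + z)² (k(z, Y) = (((5 + z) + 4) - 3)² = ((9 + z) - 3)² = (6 + z)²)
J(n) = 108 (J(n) = (9*3)*4 = 27*4 = 108)
-J(k(-1, -1*(-8))) = -1*108 = -108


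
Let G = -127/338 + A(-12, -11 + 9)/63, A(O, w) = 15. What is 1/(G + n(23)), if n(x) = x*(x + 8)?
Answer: 7098/5059897 ≈ 0.0014028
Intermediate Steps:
n(x) = x*(8 + x)
G = -977/7098 (G = -127/338 + 15/63 = -127*1/338 + 15*(1/63) = -127/338 + 5/21 = -977/7098 ≈ -0.13764)
1/(G + n(23)) = 1/(-977/7098 + 23*(8 + 23)) = 1/(-977/7098 + 23*31) = 1/(-977/7098 + 713) = 1/(5059897/7098) = 7098/5059897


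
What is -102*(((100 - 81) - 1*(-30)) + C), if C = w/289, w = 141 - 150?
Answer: -84912/17 ≈ -4994.8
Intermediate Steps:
w = -9
C = -9/289 ≈ -0.031142
-102*(((100 - 81) - 1*(-30)) + C) = -102*(((100 - 81) - 1*(-30)) - 9/289) = -102*((19 + 30) - 9/289) = -102*(49 - 9/289) = -102*14152/289 = -84912/17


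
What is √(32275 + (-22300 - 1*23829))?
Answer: I*√13854 ≈ 117.7*I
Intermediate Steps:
√(32275 + (-22300 - 1*23829)) = √(32275 + (-22300 - 23829)) = √(32275 - 46129) = √(-13854) = I*√13854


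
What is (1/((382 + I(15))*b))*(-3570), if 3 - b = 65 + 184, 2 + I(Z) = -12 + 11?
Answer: 595/15539 ≈ 0.038291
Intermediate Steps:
I(Z) = -3 (I(Z) = -2 + (-12 + 11) = -2 - 1 = -3)
b = -246 (b = 3 - (65 + 184) = 3 - 1*249 = 3 - 249 = -246)
(1/((382 + I(15))*b))*(-3570) = (1/((382 - 3)*(-246)))*(-3570) = (-1/246/379)*(-3570) = ((1/379)*(-1/246))*(-3570) = -1/93234*(-3570) = 595/15539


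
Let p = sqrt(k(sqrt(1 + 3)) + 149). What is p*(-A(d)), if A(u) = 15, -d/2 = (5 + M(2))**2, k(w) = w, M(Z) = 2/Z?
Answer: -15*sqrt(151) ≈ -184.32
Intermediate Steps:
d = -72 (d = -2*(5 + 2/2)**2 = -2*(5 + 2*(1/2))**2 = -2*(5 + 1)**2 = -2*6**2 = -2*36 = -72)
p = sqrt(151) (p = sqrt(sqrt(1 + 3) + 149) = sqrt(sqrt(4) + 149) = sqrt(2 + 149) = sqrt(151) ≈ 12.288)
p*(-A(d)) = sqrt(151)*(-1*15) = sqrt(151)*(-15) = -15*sqrt(151)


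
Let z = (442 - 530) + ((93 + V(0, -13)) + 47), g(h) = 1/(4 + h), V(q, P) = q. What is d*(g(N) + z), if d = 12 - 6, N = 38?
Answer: 2185/7 ≈ 312.14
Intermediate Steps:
d = 6
z = 52 (z = (442 - 530) + ((93 + 0) + 47) = -88 + (93 + 47) = -88 + 140 = 52)
d*(g(N) + z) = 6*(1/(4 + 38) + 52) = 6*(1/42 + 52) = 6*(2185/42) = 2185/7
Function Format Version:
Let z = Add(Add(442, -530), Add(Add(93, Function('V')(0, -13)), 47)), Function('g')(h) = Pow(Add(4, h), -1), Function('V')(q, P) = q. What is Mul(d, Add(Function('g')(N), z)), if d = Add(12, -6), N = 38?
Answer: Rational(2185, 7) ≈ 312.14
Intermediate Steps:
d = 6
z = 52 (z = Add(Add(442, -530), Add(Add(93, 0), 47)) = Add(-88, Add(93, 47)) = Add(-88, 140) = 52)
Mul(d, Add(Function('g')(N), z)) = Mul(6, Add(Pow(Add(4, 38), -1), 52)) = Mul(6, Add(Pow(42, -1), 52)) = Mul(6, Add(Rational(1, 42), 52)) = Mul(6, Rational(2185, 42)) = Rational(2185, 7)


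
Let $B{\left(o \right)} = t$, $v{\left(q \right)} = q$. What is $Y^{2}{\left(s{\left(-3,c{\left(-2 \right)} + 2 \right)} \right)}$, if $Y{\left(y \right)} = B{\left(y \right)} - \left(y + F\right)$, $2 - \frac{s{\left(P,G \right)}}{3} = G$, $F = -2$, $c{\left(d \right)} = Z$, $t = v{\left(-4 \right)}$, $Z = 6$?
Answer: $256$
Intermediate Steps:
$t = -4$
$B{\left(o \right)} = -4$
$c{\left(d \right)} = 6$
$s{\left(P,G \right)} = 6 - 3 G$
$Y{\left(y \right)} = -2 - y$ ($Y{\left(y \right)} = -4 - \left(y - 2\right) = -4 - \left(-2 + y\right) = -2 - y$)
$Y^{2}{\left(s{\left(-3,c{\left(-2 \right)} + 2 \right)} \right)} = \left(-2 - \left(6 - 3 \left(6 + 2\right)\right)\right)^{2} = \left(-2 - \left(6 - 24\right)\right)^{2} = \left(-2 - -18\right)^{2} = \left(-2 + 18\right)^{2} = 16^{2} = 256$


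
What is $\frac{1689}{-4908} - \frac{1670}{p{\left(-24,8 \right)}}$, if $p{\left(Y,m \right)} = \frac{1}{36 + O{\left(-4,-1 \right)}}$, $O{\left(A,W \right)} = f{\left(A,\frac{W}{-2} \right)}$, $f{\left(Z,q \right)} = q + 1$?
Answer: $- \frac{102455063}{1636} \approx -62625.0$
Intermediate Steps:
$f{\left(Z,q \right)} = 1 + q$
$O{\left(A,W \right)} = 1 - \frac{W}{2}$ ($O{\left(A,W \right)} = 1 + \frac{W}{-2} = 1 + W \left(- \frac{1}{2}\right) = 1 - \frac{W}{2}$)
$p{\left(Y,m \right)} = \frac{2}{75}$ ($p{\left(Y,m \right)} = \frac{1}{36 + \left(1 - - \frac{1}{2}\right)} = \frac{1}{36 + \left(1 + \frac{1}{2}\right)} = \frac{1}{36 + \frac{3}{2}} = \frac{1}{\frac{75}{2}} = \frac{2}{75}$)
$\frac{1689}{-4908} - \frac{1670}{p{\left(-24,8 \right)}} = \frac{1689}{-4908} - \frac{1670}{\frac{2}{75}} = 1689 \left(- \frac{1}{4908}\right) - 62625 = - \frac{563}{1636} - 62625 = - \frac{102455063}{1636}$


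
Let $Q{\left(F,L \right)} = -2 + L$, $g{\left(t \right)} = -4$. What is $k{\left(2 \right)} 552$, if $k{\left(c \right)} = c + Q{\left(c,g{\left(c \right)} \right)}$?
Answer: $-2208$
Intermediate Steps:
$k{\left(c \right)} = -6 + c$ ($k{\left(c \right)} = c - 6 = -6 + c$)
$k{\left(2 \right)} 552 = \left(-6 + 2\right) 552 = \left(-4\right) 552 = -2208$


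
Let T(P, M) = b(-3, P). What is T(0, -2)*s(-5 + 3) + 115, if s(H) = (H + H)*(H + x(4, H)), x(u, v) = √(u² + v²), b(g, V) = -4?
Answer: 83 + 32*√5 ≈ 154.55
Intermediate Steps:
s(H) = 2*H*(H + √(16 + H²)) (s(H) = (H + H)*(H + √(4² + H²)) = (2*H)*(H + √(16 + H²)) = 2*H*(H + √(16 + H²)))
T(P, M) = -4
T(0, -2)*s(-5 + 3) + 115 = -8*(-5 + 3)*((-5 + 3) + √(16 + (-5 + 3)²)) + 115 = -8*(-2)*(-2 + √(16 + (-2)²)) + 115 = -8*(-2)*(-2 + √(16 + 4)) + 115 = -8*(-2)*(-2 + √20) + 115 = -8*(-2)*(-2 + 2*√5) + 115 = -4*(8 - 8*√5) + 115 = (-32 + 32*√5) + 115 = 83 + 32*√5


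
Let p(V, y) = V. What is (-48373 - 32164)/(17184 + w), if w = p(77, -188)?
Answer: -80537/17261 ≈ -4.6658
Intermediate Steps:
w = 77
(-48373 - 32164)/(17184 + w) = (-48373 - 32164)/(17184 + 77) = -80537/17261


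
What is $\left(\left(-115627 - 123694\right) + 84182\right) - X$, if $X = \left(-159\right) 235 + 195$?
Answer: $-117969$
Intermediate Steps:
$X = -37170$ ($X = -37365 + 195 = -37170$)
$\left(\left(-115627 - 123694\right) + 84182\right) - X = \left(\left(-115627 - 123694\right) + 84182\right) - -37170 = \left(-239321 + 84182\right) + 37170 = -155139 + 37170 = -117969$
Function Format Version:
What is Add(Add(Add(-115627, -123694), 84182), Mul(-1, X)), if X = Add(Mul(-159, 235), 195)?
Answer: -117969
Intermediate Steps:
X = -37170 (X = Add(-37365, 195) = -37170)
Add(Add(Add(-115627, -123694), 84182), Mul(-1, X)) = Add(Add(Add(-115627, -123694), 84182), Mul(-1, -37170)) = Add(Add(-239321, 84182), 37170) = Add(-155139, 37170) = -117969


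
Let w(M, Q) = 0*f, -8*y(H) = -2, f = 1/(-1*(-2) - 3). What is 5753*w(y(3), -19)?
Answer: 0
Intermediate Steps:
f = -1 (f = 1/(2 - 3) = 1/(-1) = -1)
y(H) = ¼ (y(H) = -⅛*(-2) = ¼)
w(M, Q) = 0 (w(M, Q) = 0*(-1) = 0)
5753*w(y(3), -19) = 5753*0 = 0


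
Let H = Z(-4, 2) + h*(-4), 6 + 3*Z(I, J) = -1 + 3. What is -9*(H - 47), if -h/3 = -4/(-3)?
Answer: 291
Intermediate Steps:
h = -4 (h = -(-12)/(-3) = -(-12)*(-1)/3 = -3*4/3 = -4)
Z(I, J) = -4/3 (Z(I, J) = -2 + (-1 + 3)/3 = -2 + (⅓)*2 = -2 + ⅔ = -4/3)
H = 44/3 (H = -4/3 - 4*(-4) = -4/3 + 16 = 44/3 ≈ 14.667)
-9*(H - 47) = -9*(44/3 - 47) = -9*(-97/3) = 291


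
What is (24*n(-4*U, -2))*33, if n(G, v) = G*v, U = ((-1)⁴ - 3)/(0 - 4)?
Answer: 3168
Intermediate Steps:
U = ½ (U = (1 - 3)/(-4) = -2*(-¼) = ½ ≈ 0.50000)
(24*n(-4*U, -2))*33 = (24*(-4*½*(-2)))*33 = (24*(-2*(-2)))*33 = (24*4)*33 = 96*33 = 3168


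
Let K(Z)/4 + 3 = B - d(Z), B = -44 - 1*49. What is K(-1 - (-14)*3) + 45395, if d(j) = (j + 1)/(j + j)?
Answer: 1845367/41 ≈ 45009.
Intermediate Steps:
d(j) = (1 + j)/(2*j) (d(j) = (1 + j)/((2*j)) = (1 + j)*(1/(2*j)) = (1 + j)/(2*j))
B = -93 (B = -44 - 49 = -93)
K(Z) = -384 - 2*(1 + Z)/Z (K(Z) = -12 + 4*(-93 - (1 + Z)/(2*Z)) = -12 + (-372 - 2*(1 + Z)/Z) = -384 - 2*(1 + Z)/Z)
K(-1 - (-14)*3) + 45395 = (-386 - 2/(-1 - (-14)*3)) + 45395 = (-386 - 2/(-1 - 7*(-6))) + 45395 = (-386 - 2/(-1 + 42)) + 45395 = (-386 - 2/41) + 45395 = -15828/41 + 45395 = 1845367/41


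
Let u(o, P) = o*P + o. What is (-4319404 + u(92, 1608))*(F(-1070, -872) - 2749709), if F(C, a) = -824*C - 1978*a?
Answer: 597395271088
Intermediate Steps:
F(C, a) = -1978*a - 824*C
u(o, P) = o + P*o (u(o, P) = P*o + o = o + P*o)
(-4319404 + u(92, 1608))*(F(-1070, -872) - 2749709) = (-4319404 + 92*(1 + 1608))*((-1978*(-872) - 824*(-1070)) - 2749709) = (-4319404 + 92*1609)*((1724816 + 881680) - 2749709) = (-4319404 + 148028)*(2606496 - 2749709) = -4171376*(-143213) = 597395271088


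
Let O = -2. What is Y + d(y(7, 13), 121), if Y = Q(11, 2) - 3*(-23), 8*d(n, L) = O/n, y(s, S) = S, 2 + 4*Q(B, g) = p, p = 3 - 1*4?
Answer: 887/13 ≈ 68.231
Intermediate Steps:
p = -1 (p = 3 - 4 = -1)
Q(B, g) = -¾ (Q(B, g) = -½ + (¼)*(-1) = -½ - ¼ = -¾)
d(n, L) = -1/(4*n) (d(n, L) = (-2/n)/8 = -1/(4*n))
Y = 273/4 (Y = -¾ - 3*(-23) = -¾ + 69 = 273/4 ≈ 68.250)
Y + d(y(7, 13), 121) = 273/4 - ¼/13 = 273/4 - ¼*1/13 = 273/4 - 1/52 = 887/13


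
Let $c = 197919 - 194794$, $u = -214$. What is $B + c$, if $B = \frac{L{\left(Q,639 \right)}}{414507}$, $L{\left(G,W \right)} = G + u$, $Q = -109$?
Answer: $\frac{1295334052}{414507} \approx 3125.0$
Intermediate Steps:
$L{\left(G,W \right)} = -214 + G$ ($L{\left(G,W \right)} = G - 214 = -214 + G$)
$c = 3125$
$B = - \frac{323}{414507}$ ($B = \frac{-214 - 109}{414507} = \left(-323\right) \frac{1}{414507} = - \frac{323}{414507} \approx -0.00077924$)
$B + c = - \frac{323}{414507} + 3125 = \frac{1295334052}{414507}$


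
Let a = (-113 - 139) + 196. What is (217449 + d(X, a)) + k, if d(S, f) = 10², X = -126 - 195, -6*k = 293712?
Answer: 168597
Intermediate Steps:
k = -48952 (k = -⅙*293712 = -48952)
X = -321
a = -56 (a = -252 + 196 = -56)
d(S, f) = 100
(217449 + d(X, a)) + k = (217449 + 100) - 48952 = 217549 - 48952 = 168597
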